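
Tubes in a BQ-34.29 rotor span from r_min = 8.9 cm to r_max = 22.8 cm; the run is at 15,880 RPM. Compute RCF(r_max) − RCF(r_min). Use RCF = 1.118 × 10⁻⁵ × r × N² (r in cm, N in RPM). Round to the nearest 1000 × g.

39000 × g

ΔRCF = 1.118 × 10⁻⁵ × (r_max − r_min) × N² = 1.118 × 10⁻⁵ × 13.9 × 252,174,400 ≈ 39,188.4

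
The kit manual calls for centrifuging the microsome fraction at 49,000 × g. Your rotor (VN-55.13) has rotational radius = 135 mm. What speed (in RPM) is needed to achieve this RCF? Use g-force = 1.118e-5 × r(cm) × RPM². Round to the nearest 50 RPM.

r = 135 mm = 13.5 cm
49,000 = 1.118 × 10⁻⁵ × 13.5 × N²
N² = 49,000 / (15.093 × 10⁻⁵) = 324,653,813
N ≈ √324,653,813 ≈ 18,018.2

≈ 18000 RPM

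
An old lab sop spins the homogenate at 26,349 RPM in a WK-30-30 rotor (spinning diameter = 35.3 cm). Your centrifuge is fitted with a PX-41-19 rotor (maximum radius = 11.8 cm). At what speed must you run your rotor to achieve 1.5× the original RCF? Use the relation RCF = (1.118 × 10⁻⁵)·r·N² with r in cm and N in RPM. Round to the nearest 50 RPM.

≈ 39450 RPM

Original rotor: r = 35.3 / 2 = 17.65 cm
RCF_original = 1.118 × 10⁻⁵ × 17.65 × (26349)² = 1.118 × 10⁻⁵ × 17.65 × 694,269,801 ≈ 136,998.2 × g
Target RCF = 1.5 × 136,998.2 ≈ 205,497.3 × g
205,497.3 = 1.118 × 10⁻⁵ × 11.8 × N²
N² = 205,497.3 / (13.1924 × 10⁻⁵) = 1,557,694,582
N ≈ √1,557,694,582 ≈ 39,467.6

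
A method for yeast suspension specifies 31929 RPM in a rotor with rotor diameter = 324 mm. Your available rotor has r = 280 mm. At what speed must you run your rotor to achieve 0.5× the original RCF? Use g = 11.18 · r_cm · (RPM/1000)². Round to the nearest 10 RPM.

≈ 17170 RPM

Original rotor: r = 324 mm / 2 = 162 mm = 16.2 cm
RCF = 11.18 × r × (N/1000)²
RCF_original = 11.18 × 16.2 × (31.929)² = 11.18 × 16.2 × 1,019.461041 ≈ 184,640.7 × g
Target RCF = 0.5 × 184,640.7 ≈ 92,320.4 × g
Your rotor: r = 280 mm = 28.0 cm
92,320.4 = 11.18 × 28 × (N/1000)²
(N/1000)² = 92,320.4 / 313.04 = 294.9157
N = 1000 × √294.9157 ≈ 17,173.1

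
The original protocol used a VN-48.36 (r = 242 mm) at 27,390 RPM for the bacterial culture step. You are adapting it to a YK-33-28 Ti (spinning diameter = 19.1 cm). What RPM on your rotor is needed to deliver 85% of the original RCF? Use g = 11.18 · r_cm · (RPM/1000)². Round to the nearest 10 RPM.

40200 RPM

Original rotor: r = 242 mm = 24.2 cm
RCF_original = 11.18 × 24.2 × (27.39)² = 11.18 × 24.2 × 750.2121 ≈ 202,974.4 × g
Target RCF = 0.85 × 202,974.4 ≈ 172,528.2 × g
Your rotor: r = 19.1 / 2 = 9.55 cm
172,528.2 = 11.18 × 9.55 × (N/1000)²
(N/1000)² = 172,528.2 / 106.769 = 1615.902
N = 1000 × √1615.902 ≈ 40,198.3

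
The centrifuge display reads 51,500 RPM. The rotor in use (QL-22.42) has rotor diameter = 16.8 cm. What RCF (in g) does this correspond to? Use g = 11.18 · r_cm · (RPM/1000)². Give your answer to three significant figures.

RCF ≈ 249000 g

r = 16.8 / 2 = 8.4 cm
RCF = 11.18 × 8.4 × (51.5)² = 11.18 × 8.4 × 2,652.25 ≈ 249,078.1 × g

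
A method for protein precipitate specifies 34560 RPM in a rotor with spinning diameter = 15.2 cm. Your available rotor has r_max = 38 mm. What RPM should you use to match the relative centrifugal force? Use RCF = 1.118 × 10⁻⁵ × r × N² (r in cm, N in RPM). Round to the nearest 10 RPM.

≈ 48880 RPM

Original rotor: r = 15.2 / 2 = 7.6 cm
RCF_original = 1.118 × 10⁻⁵ × 7.6 × (34560)² = 1.118 × 10⁻⁵ × 7.6 × 1,194,393,600 ≈ 101,485.2 × g
Your rotor: r = 38 mm = 3.8 cm
101,485.2 = 1.118 × 10⁻⁵ × 3.8 × N²
N² = 101,485.2 / (4.2484 × 10⁻⁵) = 2,388,786,367
N ≈ √2,388,786,367 ≈ 48,875.2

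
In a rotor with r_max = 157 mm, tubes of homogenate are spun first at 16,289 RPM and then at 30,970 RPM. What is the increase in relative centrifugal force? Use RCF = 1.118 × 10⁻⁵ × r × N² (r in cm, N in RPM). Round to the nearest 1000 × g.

≈ 122000 ×g

r = 157 mm = 15.7 cm
RCF₁ = 1.118 × 10⁻⁵ × 15.7 × (16289)² = 1.118 × 10⁻⁵ × 15.7 × 265,331,521 ≈ 46,572.6 × g
RCF₂ = 1.118 × 10⁻⁵ × 15.7 × (30970)² = 1.118 × 10⁻⁵ × 15.7 × 959,140,900 ≈ 168,354.2 × g
Increase = 168,354.2 − 46,572.6 = 121,781.6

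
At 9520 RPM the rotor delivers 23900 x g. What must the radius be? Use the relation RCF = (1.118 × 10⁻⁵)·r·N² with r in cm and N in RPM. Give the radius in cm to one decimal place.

23900 = 1.118 × 10⁻⁵ × r × (9520)²
r = 23900 / (1.118 × 10⁻⁵ × 90,630,400) = 23900 / 1013.248 ≈ 23.588 cm

r ≈ 23.6 cm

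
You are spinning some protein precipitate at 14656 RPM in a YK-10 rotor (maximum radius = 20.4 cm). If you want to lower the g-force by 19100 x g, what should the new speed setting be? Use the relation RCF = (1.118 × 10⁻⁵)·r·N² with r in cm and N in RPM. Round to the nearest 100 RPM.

Current RCF = 1.118 × 10⁻⁵ × 20.4 × (14656)² = 1.118 × 10⁻⁵ × 20.4 × 214,798,336 ≈ 48,989.5 × g
Target RCF = 48,989.5 − 19,100 = 29,889.5 × g
N² = 29,889.5 / (22.8072 × 10⁻⁵) = 131,052,913
N ≈ √131,052,913 ≈ 11,447.8

11400 RPM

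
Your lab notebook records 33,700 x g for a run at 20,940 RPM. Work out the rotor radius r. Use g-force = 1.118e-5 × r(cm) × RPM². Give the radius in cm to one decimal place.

33700 = 1.118 × 10⁻⁵ × r × (20940)²
r = 33700 / (1.118 × 10⁻⁵ × 438,483,600) = 33700 / 4902.247 ≈ 6.874 cm

6.9 cm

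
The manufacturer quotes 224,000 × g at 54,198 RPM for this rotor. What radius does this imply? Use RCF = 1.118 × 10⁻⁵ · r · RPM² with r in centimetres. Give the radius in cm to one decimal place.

≈ 6.8 cm

RCF = 1.118 × 10⁻⁵ × r × N²
224000 = 1.118 × 10⁻⁵ × r × (54198)²
r = 224000 / (1.118 × 10⁻⁵ × 2,937,423,204) = 224000 / 32840.39 ≈ 6.821 cm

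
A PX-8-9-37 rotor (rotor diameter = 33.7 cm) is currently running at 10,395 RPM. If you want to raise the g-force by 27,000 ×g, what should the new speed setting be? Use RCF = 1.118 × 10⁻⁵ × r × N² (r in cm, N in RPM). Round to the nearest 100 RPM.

≈ 15900 RPM

r = 33.7 / 2 = 16.85 cm
Current RCF = 1.118 × 10⁻⁵ × 16.85 × (10395)² = 1.118 × 10⁻⁵ × 16.85 × 108,056,025 ≈ 20,355.9 × g
Target RCF = 20,355.9 + 27,000 = 47,355.9 × g
N² = 47,355.9 / (18.8383 × 10⁻⁵) = 251,380,963
N ≈ √251,380,963 ≈ 15,855.0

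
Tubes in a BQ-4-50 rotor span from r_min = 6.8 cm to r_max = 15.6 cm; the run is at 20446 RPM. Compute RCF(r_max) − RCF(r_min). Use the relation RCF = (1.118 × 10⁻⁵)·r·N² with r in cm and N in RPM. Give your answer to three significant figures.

ΔRCF ≈ 41100 ×g

RCF_max = 1.118 × 10⁻⁵ × 15.6 × (20446)² = 1.118 × 10⁻⁵ × 15.6 × 418,038,916 ≈ 72,909.3 × g
RCF_min = 1.118 × 10⁻⁵ × 6.8 × (20446)² = 1.118 × 10⁻⁵ × 6.8 × 418,038,916 ≈ 31,781 × g
ΔRCF = 72,909.3 − 31,781 = 41,128.3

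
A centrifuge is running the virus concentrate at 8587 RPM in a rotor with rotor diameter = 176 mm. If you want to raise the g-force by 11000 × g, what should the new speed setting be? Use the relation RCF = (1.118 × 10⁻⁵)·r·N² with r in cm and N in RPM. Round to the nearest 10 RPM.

r = 176 mm / 2 = 88 mm = 8.8 cm
Current RCF = 1.118 × 10⁻⁵ × 8.8 × (8587)² = 1.118 × 10⁻⁵ × 8.8 × 73,736,569 ≈ 7,254.5 × g
Target RCF = 7,254.5 + 11,000 = 18,254.5 × g
N² = 18,254.5 / (9.8384 × 10⁻⁵) = 185,543,381
N ≈ √185,543,381 ≈ 13,621.4

N₂ ≈ 13620 RPM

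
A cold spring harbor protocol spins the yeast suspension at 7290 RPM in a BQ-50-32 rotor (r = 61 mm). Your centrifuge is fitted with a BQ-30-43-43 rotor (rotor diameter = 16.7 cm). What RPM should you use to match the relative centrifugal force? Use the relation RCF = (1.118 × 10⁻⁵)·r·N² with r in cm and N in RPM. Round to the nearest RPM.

Original rotor: r = 61 mm = 6.1 cm
RCF_original = 1.118 × 10⁻⁵ × 6.1 × (7290)² = 1.118 × 10⁻⁵ × 6.1 × 53,144,100 ≈ 3,624.3 × g
Your rotor: r = 16.7 / 2 = 8.35 cm
3,624.3 = 1.118 × 10⁻⁵ × 8.35 × N²
N² = 3,624.3 / (9.3353 × 10⁻⁵) = 38,823,605
N ≈ √38,823,605 ≈ 6,230.9

6231 RPM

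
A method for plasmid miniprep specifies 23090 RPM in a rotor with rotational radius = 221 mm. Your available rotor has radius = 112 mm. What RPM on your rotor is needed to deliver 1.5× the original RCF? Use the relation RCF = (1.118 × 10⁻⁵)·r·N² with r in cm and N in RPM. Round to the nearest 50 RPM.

≈ 39700 RPM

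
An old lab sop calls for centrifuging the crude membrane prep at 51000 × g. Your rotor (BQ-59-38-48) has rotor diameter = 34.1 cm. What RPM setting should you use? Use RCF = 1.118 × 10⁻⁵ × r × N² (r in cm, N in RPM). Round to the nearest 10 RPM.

≈ 16360 RPM

r = 34.1 / 2 = 17.05 cm
51,000 = 1.118 × 10⁻⁵ × 17.05 × N²
N² = 51,000 / (19.0619 × 10⁻⁵) = 267,549,405
N ≈ √267,549,405 ≈ 16,356.9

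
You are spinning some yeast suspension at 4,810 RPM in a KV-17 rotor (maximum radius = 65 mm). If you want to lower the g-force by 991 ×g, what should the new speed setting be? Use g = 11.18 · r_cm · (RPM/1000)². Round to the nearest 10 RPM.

r = 65 mm = 6.5 cm
Current RCF = 11.18 × 6.5 × (4.81)² = 11.18 × 6.5 × 23.1361 ≈ 1,681.3 × g
Target RCF = 1,681.3 − 991 = 690.3 × g
(N/1000)² = 690.3 / 72.67 = 9.499106
N = 1000 × √9.499106 ≈ 3,082.1

≈ 3080 RPM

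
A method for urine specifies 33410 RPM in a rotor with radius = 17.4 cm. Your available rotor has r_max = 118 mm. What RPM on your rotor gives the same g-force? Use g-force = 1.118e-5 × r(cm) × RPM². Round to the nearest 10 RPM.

≈ 40570 RPM

RCF = 1.118 × 10⁻⁵ × r × N²
RCF_original = 1.118 × 10⁻⁵ × 17.4 × (33410)² = 1.118 × 10⁻⁵ × 17.4 × 1,116,228,100 ≈ 217,142.1 × g
Your rotor: r = 118 mm = 11.8 cm
217,142.1 = 1.118 × 10⁻⁵ × 11.8 × N²
N² = 217,142.1 / (13.1924 × 10⁻⁵) = 1,645,963,585
N ≈ √1,645,963,585 ≈ 40,570.5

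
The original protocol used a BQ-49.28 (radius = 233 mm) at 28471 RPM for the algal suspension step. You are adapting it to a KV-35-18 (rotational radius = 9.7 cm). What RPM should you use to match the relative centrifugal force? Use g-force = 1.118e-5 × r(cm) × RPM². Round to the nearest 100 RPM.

Original rotor: r = 233 mm = 23.3 cm
RCF_original = 1.118 × 10⁻⁵ × 23.3 × (28471)² = 1.118 × 10⁻⁵ × 23.3 × 810,597,841 ≈ 211,155.9 × g
211,155.9 = 1.118 × 10⁻⁵ × 9.7 × N²
N² = 211,155.9 / (10.8446 × 10⁻⁵) = 1,947,106,394
N ≈ √1,947,106,394 ≈ 44,126.0

≈ 44100 RPM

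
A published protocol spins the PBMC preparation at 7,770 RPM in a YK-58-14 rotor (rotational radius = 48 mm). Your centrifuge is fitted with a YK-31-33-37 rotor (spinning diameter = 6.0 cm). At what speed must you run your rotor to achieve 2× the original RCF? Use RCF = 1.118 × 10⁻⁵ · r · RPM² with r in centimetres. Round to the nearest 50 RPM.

13900 RPM

Original rotor: r = 48 mm = 4.8 cm
RCF_original = 1.118 × 10⁻⁵ × 4.8 × (7770)² = 1.118 × 10⁻⁵ × 4.8 × 60,372,900 ≈ 3,239.9 × g
Target RCF = 2 × 3,239.9 ≈ 6,479.8 × g
Your rotor: r = 6.0 / 2 = 3 cm
6,479.8 = 1.118 × 10⁻⁵ × 3 × N²
N² = 6,479.8 / (3.354 × 10⁻⁵) = 193,196,184
N ≈ √193,196,184 ≈ 13,899.5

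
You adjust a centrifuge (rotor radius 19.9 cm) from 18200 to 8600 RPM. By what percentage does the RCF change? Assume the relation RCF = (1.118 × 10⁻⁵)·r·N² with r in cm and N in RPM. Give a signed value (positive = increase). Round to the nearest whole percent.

-78%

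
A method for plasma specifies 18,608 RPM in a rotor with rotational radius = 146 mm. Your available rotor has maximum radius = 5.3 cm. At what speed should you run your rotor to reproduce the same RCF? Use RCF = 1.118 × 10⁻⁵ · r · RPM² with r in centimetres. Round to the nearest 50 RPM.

30900 RPM

Original rotor: r = 146 mm = 14.6 cm
RCF_original = 1.118 × 10⁻⁵ × 14.6 × (18608)² = 1.118 × 10⁻⁵ × 14.6 × 346,257,664 ≈ 56,518.9 × g
56,518.9 = 1.118 × 10⁻⁵ × 5.3 × N²
N² = 56,518.9 / (5.9254 × 10⁻⁵) = 953,841,091
N ≈ √953,841,091 ≈ 30,884.3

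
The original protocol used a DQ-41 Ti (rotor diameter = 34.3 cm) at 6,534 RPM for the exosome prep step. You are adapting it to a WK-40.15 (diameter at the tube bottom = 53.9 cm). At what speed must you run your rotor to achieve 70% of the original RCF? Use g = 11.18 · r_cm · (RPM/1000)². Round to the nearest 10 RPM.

Original rotor: r = 34.3 / 2 = 17.15 cm
RCF = 11.18 × r × (N/1000)²
RCF_original = 11.18 × 17.15 × (6.534)² = 11.18 × 17.15 × 42.693156 ≈ 8,185.9 × g
Target RCF = 0.7 × 8,185.9 ≈ 5,730.1 × g
Your rotor: r = 53.9 / 2 = 26.95 cm
5,730.1 = 11.18 × 26.95 × (N/1000)²
(N/1000)² = 5,730.1 / 301.301 = 19.01786
N = 1000 × √19.01786 ≈ 4,360.9

≈ 4360 RPM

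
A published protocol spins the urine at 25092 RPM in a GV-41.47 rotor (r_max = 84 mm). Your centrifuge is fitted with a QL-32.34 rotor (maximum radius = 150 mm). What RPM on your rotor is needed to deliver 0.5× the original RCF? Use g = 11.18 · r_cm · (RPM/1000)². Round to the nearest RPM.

Original rotor: r = 84 mm = 8.4 cm
RCF = 11.18 × r × (N/1000)²
RCF_original = 11.18 × 8.4 × (25.092)² = 11.18 × 8.4 × 629.608464 ≈ 59,127.8 × g
Target RCF = 0.5 × 59,127.8 ≈ 29,563.9 × g
Your rotor: r = 150 mm = 15.0 cm
29,563.9 = 11.18 × 15 × (N/1000)²
(N/1000)² = 29,563.9 / 167.7 = 176.2904
N = 1000 × √176.2904 ≈ 13,277.4

≈ 13277 RPM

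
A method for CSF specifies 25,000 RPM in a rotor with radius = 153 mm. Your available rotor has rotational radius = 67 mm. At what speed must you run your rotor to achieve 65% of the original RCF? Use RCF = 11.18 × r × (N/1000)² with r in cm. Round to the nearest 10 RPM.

Original rotor: r = 153 mm = 15.3 cm
RCF = 11.18 × r × (N/1000)²
RCF_original = 11.18 × 15.3 × (25)² = 11.18 × 15.3 × 625 ≈ 106,908.8 × g
Target RCF = 0.65 × 106,908.8 ≈ 69,490.7 × g
Your rotor: r = 67 mm = 6.7 cm
69,490.7 = 11.18 × 6.7 × (N/1000)²
(N/1000)² = 69,490.7 / 74.906 = 927.7054
N = 1000 × √927.7054 ≈ 30,458.3

30460 RPM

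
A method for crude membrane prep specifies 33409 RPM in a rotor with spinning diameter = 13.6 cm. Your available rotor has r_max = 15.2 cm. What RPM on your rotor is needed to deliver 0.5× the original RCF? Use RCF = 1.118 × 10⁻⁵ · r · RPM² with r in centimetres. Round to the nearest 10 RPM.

Original rotor: r = 13.6 / 2 = 6.8 cm
RCF = 1.118 × 10⁻⁵ × r × N²
RCF_original = 1.118 × 10⁻⁵ × 6.8 × (33409)² = 1.118 × 10⁻⁵ × 6.8 × 1,116,161,281 ≈ 84,855 × g
Target RCF = 0.5 × 84,855 ≈ 42,427.5 × g
42,427.5 = 1.118 × 10⁻⁵ × 15.2 × N²
N² = 42,427.5 / (16.9936 × 10⁻⁵) = 249,667,522
N ≈ √249,667,522 ≈ 15,800.9

15800 RPM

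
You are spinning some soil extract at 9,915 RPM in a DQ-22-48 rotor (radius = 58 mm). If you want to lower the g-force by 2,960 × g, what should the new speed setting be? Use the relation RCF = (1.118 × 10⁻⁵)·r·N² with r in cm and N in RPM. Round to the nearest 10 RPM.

N₂ ≈ 7260 RPM

r = 58 mm = 5.8 cm
Current RCF = 1.118 × 10⁻⁵ × 5.8 × (9915)² = 1.118 × 10⁻⁵ × 5.8 × 98,307,225 ≈ 6,374.6 × g
Target RCF = 6,374.6 − 2,960 = 3,414.6 × g
N² = 3,414.6 / (6.4844 × 10⁻⁵) = 52,658,689
N ≈ √52,658,689 ≈ 7,256.6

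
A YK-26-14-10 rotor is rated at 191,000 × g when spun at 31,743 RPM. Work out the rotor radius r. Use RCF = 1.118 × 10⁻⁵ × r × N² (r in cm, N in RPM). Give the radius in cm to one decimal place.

191000 = 1.118 × 10⁻⁵ × r × (31743)²
r = 191000 / (1.118 × 10⁻⁵ × 1,007,618,049) = 191000 / 11265.17 ≈ 16.955 cm

≈ 17.0 cm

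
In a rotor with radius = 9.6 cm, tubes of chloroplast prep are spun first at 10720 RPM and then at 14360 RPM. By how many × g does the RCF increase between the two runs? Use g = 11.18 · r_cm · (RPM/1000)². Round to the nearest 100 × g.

RCF₁ = 11.18 × 9.6 × (10.72)² = 11.18 × 9.6 × 114.9184 ≈ 12,334 × g
RCF₂ = 11.18 × 9.6 × (14.36)² = 11.18 × 9.6 × 206.2096 ≈ 22,132.1 × g
Increase = 22,132.1 − 12,334 = 9,798.1

9800 × g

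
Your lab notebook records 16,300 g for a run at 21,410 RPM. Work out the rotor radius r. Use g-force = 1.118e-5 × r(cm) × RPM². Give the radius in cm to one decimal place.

r ≈ 3.2 cm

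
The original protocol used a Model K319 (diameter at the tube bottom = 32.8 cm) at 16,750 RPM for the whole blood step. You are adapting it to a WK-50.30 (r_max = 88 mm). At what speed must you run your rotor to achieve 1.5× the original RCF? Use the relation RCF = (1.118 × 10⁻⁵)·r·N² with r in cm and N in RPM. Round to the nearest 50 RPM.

≈ 28000 RPM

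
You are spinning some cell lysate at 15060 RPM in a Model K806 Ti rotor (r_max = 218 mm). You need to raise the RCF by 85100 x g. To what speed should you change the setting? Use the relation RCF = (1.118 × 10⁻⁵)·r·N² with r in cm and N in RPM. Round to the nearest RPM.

r = 218 mm = 21.8 cm
Current RCF = 1.118 × 10⁻⁵ × 21.8 × (15060)² = 1.118 × 10⁻⁵ × 21.8 × 226,803,600 ≈ 55,277.5 × g
Target RCF = 55,277.5 + 85,100 = 140,377.5 × g
N² = 140,377.5 / (24.3724 × 10⁻⁵) = 575,969,129
N ≈ √575,969,129 ≈ 23,999.4

≈ 23999 RPM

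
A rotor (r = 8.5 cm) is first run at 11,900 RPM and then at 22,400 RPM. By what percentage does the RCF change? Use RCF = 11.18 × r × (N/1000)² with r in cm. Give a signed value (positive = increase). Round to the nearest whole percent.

RCF ∝ N², so the ratio is (22400/11900)² = (1.882353)² = 3.5433.
Change = 3.5433 − 1 = +2.5433 → +254.3%.

+254%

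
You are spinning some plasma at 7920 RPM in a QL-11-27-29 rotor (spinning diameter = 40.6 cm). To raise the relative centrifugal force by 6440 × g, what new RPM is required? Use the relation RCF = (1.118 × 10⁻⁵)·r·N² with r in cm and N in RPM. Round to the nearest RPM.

N₂ ≈ 9545 RPM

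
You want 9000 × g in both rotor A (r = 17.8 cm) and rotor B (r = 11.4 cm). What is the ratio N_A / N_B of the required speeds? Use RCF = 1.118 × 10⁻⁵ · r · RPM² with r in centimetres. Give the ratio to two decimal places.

0.80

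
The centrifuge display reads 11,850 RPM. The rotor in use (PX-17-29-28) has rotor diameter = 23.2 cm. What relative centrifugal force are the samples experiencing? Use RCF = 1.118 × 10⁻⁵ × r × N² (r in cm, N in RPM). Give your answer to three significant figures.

≈ 18200 x g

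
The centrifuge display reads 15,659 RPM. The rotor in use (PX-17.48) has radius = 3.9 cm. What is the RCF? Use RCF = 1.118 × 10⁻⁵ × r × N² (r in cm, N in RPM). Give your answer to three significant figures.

RCF = 1.118 × 10⁻⁵ × r × N²
RCF = 1.118 × 10⁻⁵ × 3.9 × (15659)² = 1.118 × 10⁻⁵ × 3.9 × 245,204,281 ≈ 10,691.4 × g

≈ 10700 g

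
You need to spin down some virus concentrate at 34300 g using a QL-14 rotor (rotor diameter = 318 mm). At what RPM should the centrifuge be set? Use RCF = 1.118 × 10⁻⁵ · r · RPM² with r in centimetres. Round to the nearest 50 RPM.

≈ 13900 RPM

r = 318 mm / 2 = 159 mm = 15.9 cm
34,300 = 1.118 × 10⁻⁵ × 15.9 × N²
N² = 34,300 / (17.7762 × 10⁻⁵) = 192,954,625
N ≈ √192,954,625 ≈ 13,890.8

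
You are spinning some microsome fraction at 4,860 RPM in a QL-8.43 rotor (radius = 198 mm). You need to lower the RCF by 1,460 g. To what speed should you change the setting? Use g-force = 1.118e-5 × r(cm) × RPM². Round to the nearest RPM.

r = 198 mm = 19.8 cm
Current RCF = 1.118 × 10⁻⁵ × 19.8 × (4860)² = 1.118 × 10⁻⁵ × 19.8 × 23,619,600 ≈ 5,228.5 × g
Target RCF = 5,228.5 − 1,460 = 3,768.5 × g
N² = 3,768.5 / (22.1364 × 10⁻⁵) = 17,023,997
N ≈ √17,023,997 ≈ 4,126.0

4126 RPM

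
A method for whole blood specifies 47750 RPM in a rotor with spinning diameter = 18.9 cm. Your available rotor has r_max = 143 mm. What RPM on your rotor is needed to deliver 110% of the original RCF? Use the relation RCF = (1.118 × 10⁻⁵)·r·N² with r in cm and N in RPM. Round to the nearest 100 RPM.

≈ 40700 RPM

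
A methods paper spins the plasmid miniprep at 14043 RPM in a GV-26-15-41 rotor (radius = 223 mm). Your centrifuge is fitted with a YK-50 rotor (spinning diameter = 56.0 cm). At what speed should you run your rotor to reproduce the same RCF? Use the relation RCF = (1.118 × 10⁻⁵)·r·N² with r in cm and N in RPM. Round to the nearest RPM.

Original rotor: r = 223 mm = 22.3 cm
RCF_original = 1.118 × 10⁻⁵ × 22.3 × (14043)² = 1.118 × 10⁻⁵ × 22.3 × 197,205,849 ≈ 49,166.2 × g
Your rotor: r = 56.0 / 2 = 28 cm
49,166.2 = 1.118 × 10⁻⁵ × 28 × N²
N² = 49,166.2 / (31.304 × 10⁻⁵) = 157,060,440
N ≈ √157,060,440 ≈ 12,532.4

12532 RPM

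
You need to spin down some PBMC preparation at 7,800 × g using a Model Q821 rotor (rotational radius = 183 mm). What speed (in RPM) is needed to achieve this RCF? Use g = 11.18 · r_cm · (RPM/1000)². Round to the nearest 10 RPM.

r = 183 mm = 18.3 cm
7,800 = 11.18 × 18.3 × (N/1000)²
(N/1000)² = 7,800 / 204.594 = 38.12429
N = 1000 × √38.12429 ≈ 6,174.5

≈ 6170 RPM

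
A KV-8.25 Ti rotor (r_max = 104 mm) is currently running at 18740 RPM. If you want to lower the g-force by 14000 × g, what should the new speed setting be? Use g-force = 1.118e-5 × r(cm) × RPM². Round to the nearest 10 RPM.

r = 104 mm = 10.4 cm
Current RCF = 1.118 × 10⁻⁵ × 10.4 × (18740)² = 1.118 × 10⁻⁵ × 10.4 × 351,187,600 ≈ 40,833.3 × g
Target RCF = 40,833.3 − 14,000 = 26,833.3 × g
N² = 26,833.3 / (11.6272 × 10⁻⁵) = 230,780,411
N ≈ √230,780,411 ≈ 15,191.5

15190 RPM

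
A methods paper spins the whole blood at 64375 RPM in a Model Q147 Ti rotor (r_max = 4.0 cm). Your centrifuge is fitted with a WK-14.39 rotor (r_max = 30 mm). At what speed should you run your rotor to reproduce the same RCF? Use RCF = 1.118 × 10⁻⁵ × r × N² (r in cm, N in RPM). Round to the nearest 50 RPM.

≈ 74350 RPM

RCF = 1.118 × 10⁻⁵ × r × N²
RCF_original = 1.118 × 10⁻⁵ × 4 × (64375)² = 1.118 × 10⁻⁵ × 4 × 4,144,140,625 ≈ 185,326 × g
Your rotor: r = 30 mm = 3.0 cm
185,326 = 1.118 × 10⁻⁵ × 3 × N²
N² = 185,326 / (3.354 × 10⁻⁵) = 5,525,521,765
N ≈ √5,525,521,765 ≈ 74,333.9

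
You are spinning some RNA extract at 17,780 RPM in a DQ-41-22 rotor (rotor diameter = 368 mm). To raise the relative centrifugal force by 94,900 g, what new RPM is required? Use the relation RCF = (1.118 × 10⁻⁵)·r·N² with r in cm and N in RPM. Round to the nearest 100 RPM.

N₂ ≈ 27900 RPM

r = 368 mm / 2 = 184 mm = 18.4 cm
Current RCF = 1.118 × 10⁻⁵ × 18.4 × (17780)² = 1.118 × 10⁻⁵ × 18.4 × 316,128,400 ≈ 65,031.4 × g
Target RCF = 65,031.4 + 94,900 = 159,931.4 × g
N² = 159,931.4 / (20.5712 × 10⁻⁵) = 777,452,944
N ≈ √777,452,944 ≈ 27,882.8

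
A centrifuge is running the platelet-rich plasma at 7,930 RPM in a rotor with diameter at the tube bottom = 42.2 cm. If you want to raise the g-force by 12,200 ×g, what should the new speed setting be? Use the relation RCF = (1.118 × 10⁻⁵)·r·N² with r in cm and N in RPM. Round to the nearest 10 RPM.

r = 42.2 / 2 = 21.1 cm
Current RCF = 1.118 × 10⁻⁵ × 21.1 × (7930)² = 1.118 × 10⁻⁵ × 21.1 × 62,884,900 ≈ 14,834.4 × g
Target RCF = 14,834.4 + 12,200 = 27,034.4 × g
N² = 27,034.4 / (23.5898 × 10⁻⁵) = 114,602,074
N ≈ √114,602,074 ≈ 10,705.2

N₂ ≈ 10710 RPM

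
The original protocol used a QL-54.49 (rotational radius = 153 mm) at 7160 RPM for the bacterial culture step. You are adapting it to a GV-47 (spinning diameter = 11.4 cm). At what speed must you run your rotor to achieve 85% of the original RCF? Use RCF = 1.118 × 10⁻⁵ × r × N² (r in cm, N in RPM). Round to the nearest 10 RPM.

10820 RPM

Original rotor: r = 153 mm = 15.3 cm
RCF = 1.118 × 10⁻⁵ × r × N²
RCF_original = 1.118 × 10⁻⁵ × 15.3 × (7160)² = 1.118 × 10⁻⁵ × 15.3 × 51,265,600 ≈ 8,769.2 × g
Target RCF = 0.85 × 8,769.2 ≈ 7,453.8 × g
Your rotor: r = 11.4 / 2 = 5.7 cm
7,453.8 = 1.118 × 10⁻⁵ × 5.7 × N²
N² = 7,453.8 / (6.3726 × 10⁻⁵) = 116,966,387
N ≈ √116,966,387 ≈ 10,815.1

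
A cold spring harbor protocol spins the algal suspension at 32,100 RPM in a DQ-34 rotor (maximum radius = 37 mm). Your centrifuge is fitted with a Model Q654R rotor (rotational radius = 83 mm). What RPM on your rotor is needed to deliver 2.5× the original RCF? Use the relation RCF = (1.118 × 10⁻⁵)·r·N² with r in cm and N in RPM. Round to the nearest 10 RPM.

Original rotor: r = 37 mm = 3.7 cm
RCF_original = 1.118 × 10⁻⁵ × 3.7 × (32100)² = 1.118 × 10⁻⁵ × 3.7 × 1,030,410,000 ≈ 42,623.9 × g
Target RCF = 2.5 × 42,623.9 ≈ 106,559.8 × g
Your rotor: r = 83 mm = 8.3 cm
106,559.8 = 1.118 × 10⁻⁵ × 8.3 × N²
N² = 106,559.8 / (9.2794 × 10⁻⁵) = 1,148,347,954
N ≈ √1,148,347,954 ≈ 33,887.3

33890 RPM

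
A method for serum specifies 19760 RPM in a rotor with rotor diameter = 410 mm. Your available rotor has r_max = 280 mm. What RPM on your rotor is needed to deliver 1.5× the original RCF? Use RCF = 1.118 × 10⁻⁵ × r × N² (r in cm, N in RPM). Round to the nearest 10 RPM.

Original rotor: r = 410 mm / 2 = 205 mm = 20.5 cm
RCF = 1.118 × 10⁻⁵ × r × N²
RCF_original = 1.118 × 10⁻⁵ × 20.5 × (19760)² = 1.118 × 10⁻⁵ × 20.5 × 390,457,600 ≈ 89,489 × g
Target RCF = 1.5 × 89,489 ≈ 134,233.5 × g
Your rotor: r = 280 mm = 28.0 cm
134,233.5 = 1.118 × 10⁻⁵ × 28 × N²
N² = 134,233.5 / (31.304 × 10⁻⁵) = 428,806,223
N ≈ √428,806,223 ≈ 20,707.6

20710 RPM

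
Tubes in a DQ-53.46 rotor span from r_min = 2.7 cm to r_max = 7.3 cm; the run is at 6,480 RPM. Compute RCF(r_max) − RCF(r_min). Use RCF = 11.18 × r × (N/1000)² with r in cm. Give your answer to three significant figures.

2160 x g

ΔRCF = 11.18 × (r_max − r_min) × (N/1000)² = 11.18 × 4.6 × 41.9904 ≈ 2,159.5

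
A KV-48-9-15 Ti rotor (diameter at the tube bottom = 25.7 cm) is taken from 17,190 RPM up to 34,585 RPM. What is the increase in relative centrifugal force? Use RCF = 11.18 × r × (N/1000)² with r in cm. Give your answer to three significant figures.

≈ 129000 g

r = 25.7 / 2 = 12.85 cm
RCF₁ = 11.18 × 12.85 × (17.19)² = 11.18 × 12.85 × 295.4961 ≈ 42,451.9 × g
RCF₂ = 11.18 × 12.85 × (34.585)² = 11.18 × 12.85 × 1,196.122225 ≈ 171,838.5 × g
Increase = 171,838.5 − 42,451.9 = 129,386.6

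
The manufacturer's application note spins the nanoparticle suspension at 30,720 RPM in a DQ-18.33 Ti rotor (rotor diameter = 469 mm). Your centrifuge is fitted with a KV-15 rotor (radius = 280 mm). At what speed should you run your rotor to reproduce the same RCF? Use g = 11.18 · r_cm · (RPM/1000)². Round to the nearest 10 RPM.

28110 RPM

Original rotor: r = 469 mm / 2 = 234.5 mm = 23.45 cm
RCF = 11.18 × r × (N/1000)²
RCF_original = 11.18 × 23.45 × (30.72)² = 11.18 × 23.45 × 943.7184 ≈ 247,415.6 × g
Your rotor: r = 280 mm = 28.0 cm
247,415.6 = 11.18 × 28 × (N/1000)²
(N/1000)² = 247,415.6 / 313.04 = 790.3642
N = 1000 × √790.3642 ≈ 28,113.4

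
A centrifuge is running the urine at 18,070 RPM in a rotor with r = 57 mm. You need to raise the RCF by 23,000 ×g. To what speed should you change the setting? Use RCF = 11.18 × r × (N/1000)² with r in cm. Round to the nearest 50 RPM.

26200 RPM

r = 57 mm = 5.7 cm
Current RCF = 11.18 × 5.7 × (18.07)² = 11.18 × 5.7 × 326.5249 ≈ 20,808.1 × g
Target RCF = 20,808.1 + 23,000 = 43,808.1 × g
(N/1000)² = 43,808.1 / 63.726 = 687.4447
N = 1000 × √687.4447 ≈ 26,219.2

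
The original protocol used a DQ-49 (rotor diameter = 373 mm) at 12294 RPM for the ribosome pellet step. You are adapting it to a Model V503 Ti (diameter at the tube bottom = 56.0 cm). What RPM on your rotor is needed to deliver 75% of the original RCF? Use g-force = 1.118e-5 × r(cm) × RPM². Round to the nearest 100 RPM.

Original rotor: r = 373 mm / 2 = 186.5 mm = 18.65 cm
RCF = 1.118 × 10⁻⁵ × r × N²
RCF_original = 1.118 × 10⁻⁵ × 18.65 × (12294)² = 1.118 × 10⁻⁵ × 18.65 × 151,142,436 ≈ 31,514.3 × g
Target RCF = 0.75 × 31,514.3 ≈ 23,635.7 × g
Your rotor: r = 56.0 / 2 = 28 cm
23,635.7 = 1.118 × 10⁻⁵ × 28 × N²
N² = 23,635.7 / (31.304 × 10⁻⁵) = 75,503,769
N ≈ √75,503,769 ≈ 8,689.3

8700 RPM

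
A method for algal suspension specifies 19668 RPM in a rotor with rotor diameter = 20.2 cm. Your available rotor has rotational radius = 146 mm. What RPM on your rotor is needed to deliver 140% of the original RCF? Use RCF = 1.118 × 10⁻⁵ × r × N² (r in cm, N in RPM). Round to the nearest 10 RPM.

Original rotor: r = 20.2 / 2 = 10.1 cm
RCF_original = 1.118 × 10⁻⁵ × 10.1 × (19668)² = 1.118 × 10⁻⁵ × 10.1 × 386,830,224 ≈ 43,680.1 × g
Target RCF = 1.4 × 43,680.1 ≈ 61,152.1 × g
Your rotor: r = 146 mm = 14.6 cm
61,152.1 = 1.118 × 10⁻⁵ × 14.6 × N²
N² = 61,152.1 / (16.3228 × 10⁻⁵) = 374,642,218
N ≈ √374,642,218 ≈ 19,355.7

≈ 19360 RPM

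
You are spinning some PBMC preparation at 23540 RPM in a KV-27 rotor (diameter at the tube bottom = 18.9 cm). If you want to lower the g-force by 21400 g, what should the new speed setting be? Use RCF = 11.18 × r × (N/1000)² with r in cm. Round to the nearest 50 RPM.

r = 18.9 / 2 = 9.45 cm
Current RCF = 11.18 × 9.45 × (23.54)² = 11.18 × 9.45 × 554.1316 ≈ 58,544.6 × g
Target RCF = 58,544.6 − 21,400 = 37,144.6 × g
(N/1000)² = 37,144.6 / 105.651 = 351.5783
N = 1000 × √351.5783 ≈ 18,750.4

18750 RPM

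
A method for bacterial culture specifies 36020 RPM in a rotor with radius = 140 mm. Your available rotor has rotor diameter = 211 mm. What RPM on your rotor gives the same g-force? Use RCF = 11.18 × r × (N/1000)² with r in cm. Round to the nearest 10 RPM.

Original rotor: r = 140 mm = 14.0 cm
RCF_original = 11.18 × 14 × (36.02)² = 11.18 × 14 × 1,297.4404 ≈ 203,075.4 × g
Your rotor: r = 211 mm / 2 = 105.5 mm = 10.55 cm
203,075.4 = 11.18 × 10.55 × (N/1000)²
(N/1000)² = 203,075.4 / 117.949 = 1721.722
N = 1000 × √1721.722 ≈ 41,493.6

41490 RPM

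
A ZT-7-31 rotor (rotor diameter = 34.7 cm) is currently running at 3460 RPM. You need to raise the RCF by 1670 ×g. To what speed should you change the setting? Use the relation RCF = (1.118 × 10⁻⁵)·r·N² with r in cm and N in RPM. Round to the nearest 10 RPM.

≈ 4540 RPM

r = 34.7 / 2 = 17.35 cm
Current RCF = 1.118 × 10⁻⁵ × 17.35 × (3460)² = 1.118 × 10⁻⁵ × 17.35 × 11,971,600 ≈ 2,322.2 × g
Target RCF = 2,322.2 + 1,670 = 3,992.2 × g
N² = 3,992.2 / (19.3973 × 10⁻⁵) = 20,581,215
N ≈ √20,581,215 ≈ 4,536.7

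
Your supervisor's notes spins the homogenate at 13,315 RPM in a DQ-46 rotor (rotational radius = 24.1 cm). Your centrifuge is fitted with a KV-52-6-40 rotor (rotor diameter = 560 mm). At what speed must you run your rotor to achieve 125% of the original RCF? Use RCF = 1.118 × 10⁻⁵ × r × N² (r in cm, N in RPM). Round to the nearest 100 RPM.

RCF_original = 1.118 × 10⁻⁵ × 24.1 × (13315)² = 1.118 × 10⁻⁵ × 24.1 × 177,289,225 ≈ 47,768.5 × g
Target RCF = 1.25 × 47,768.5 ≈ 59,710.6 × g
Your rotor: r = 560 mm / 2 = 280 mm = 28 cm
59,710.6 = 1.118 × 10⁻⁵ × 28 × N²
N² = 59,710.6 / (31.304 × 10⁻⁵) = 190,744,314
N ≈ √190,744,314 ≈ 13,811.0

≈ 13800 RPM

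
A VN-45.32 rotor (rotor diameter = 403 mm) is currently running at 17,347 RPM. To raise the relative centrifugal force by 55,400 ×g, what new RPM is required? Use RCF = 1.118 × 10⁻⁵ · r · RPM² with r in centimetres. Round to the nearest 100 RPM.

r = 403 mm / 2 = 201.5 mm = 20.15 cm
Current RCF = 1.118 × 10⁻⁵ × 20.15 × (17347)² = 1.118 × 10⁻⁵ × 20.15 × 300,918,409 ≈ 67,790 × g
Target RCF = 67,790 + 55,400 = 123,190 × g
N² = 123,190 / (22.5277 × 10⁻⁵) = 546,837,893
N ≈ √546,837,893 ≈ 23,384.6

23400 RPM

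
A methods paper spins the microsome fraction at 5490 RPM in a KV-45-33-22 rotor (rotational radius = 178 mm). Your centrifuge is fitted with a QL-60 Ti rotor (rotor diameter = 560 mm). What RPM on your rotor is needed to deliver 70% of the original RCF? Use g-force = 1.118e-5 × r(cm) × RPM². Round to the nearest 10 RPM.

Original rotor: r = 178 mm = 17.8 cm
RCF_original = 1.118 × 10⁻⁵ × 17.8 × (5490)² = 1.118 × 10⁻⁵ × 17.8 × 30,140,100 ≈ 5,998 × g
Target RCF = 0.7 × 5,998 ≈ 4,198.6 × g
Your rotor: r = 560 mm / 2 = 280 mm = 28 cm
4,198.6 = 1.118 × 10⁻⁵ × 28 × N²
N² = 4,198.6 / (31.304 × 10⁻⁵) = 13,412,343
N ≈ √13,412,343 ≈ 3,662.3

3660 RPM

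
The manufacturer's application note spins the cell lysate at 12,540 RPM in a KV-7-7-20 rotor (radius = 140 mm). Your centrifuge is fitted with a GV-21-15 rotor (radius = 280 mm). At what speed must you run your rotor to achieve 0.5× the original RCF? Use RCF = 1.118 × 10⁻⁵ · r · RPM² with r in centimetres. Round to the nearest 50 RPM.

6250 RPM

Original rotor: r = 140 mm = 14.0 cm
RCF = 1.118 × 10⁻⁵ × r × N²
RCF_original = 1.118 × 10⁻⁵ × 14 × (12540)² = 1.118 × 10⁻⁵ × 14 × 157,251,600 ≈ 24,613 × g
Target RCF = 0.5 × 24,613 ≈ 12,306.5 × g
Your rotor: r = 280 mm = 28.0 cm
12,306.5 = 1.118 × 10⁻⁵ × 28 × N²
N² = 12,306.5 / (31.304 × 10⁻⁵) = 39,312,867
N ≈ √39,312,867 ≈ 6,270.0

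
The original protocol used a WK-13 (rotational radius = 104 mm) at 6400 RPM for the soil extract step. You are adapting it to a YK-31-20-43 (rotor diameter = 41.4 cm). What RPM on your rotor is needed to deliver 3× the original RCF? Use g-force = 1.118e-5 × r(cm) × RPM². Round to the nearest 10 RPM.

Original rotor: r = 104 mm = 10.4 cm
RCF = 1.118 × 10⁻⁵ × r × N²
RCF_original = 1.118 × 10⁻⁵ × 10.4 × (6400)² = 1.118 × 10⁻⁵ × 10.4 × 40,960,000 ≈ 4,762.5 × g
Target RCF = 3 × 4,762.5 ≈ 14,287.5 × g
Your rotor: r = 41.4 / 2 = 20.7 cm
14,287.5 = 1.118 × 10⁻⁵ × 20.7 × N²
N² = 14,287.5 / (23.1426 × 10⁻⁵) = 61,736,797
N ≈ √61,736,797 ≈ 7,857.3

≈ 7860 RPM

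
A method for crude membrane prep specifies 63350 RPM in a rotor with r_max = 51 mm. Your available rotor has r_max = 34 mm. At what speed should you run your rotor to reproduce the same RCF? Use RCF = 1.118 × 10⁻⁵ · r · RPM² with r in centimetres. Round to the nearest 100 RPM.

≈ 77600 RPM

Original rotor: r = 51 mm = 5.1 cm
RCF_original = 1.118 × 10⁻⁵ × 5.1 × (63350)² = 1.118 × 10⁻⁵ × 5.1 × 4,013,222,500 ≈ 228,825.9 × g
Your rotor: r = 34 mm = 3.4 cm
228,825.9 = 1.118 × 10⁻⁵ × 3.4 × N²
N² = 228,825.9 / (3.8012 × 10⁻⁵) = 6,019,833,211
N ≈ √6,019,833,211 ≈ 77,587.6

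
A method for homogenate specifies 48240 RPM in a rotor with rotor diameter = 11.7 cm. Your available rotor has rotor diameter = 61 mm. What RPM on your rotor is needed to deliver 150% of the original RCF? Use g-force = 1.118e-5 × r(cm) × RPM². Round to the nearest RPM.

Original rotor: r = 11.7 / 2 = 5.85 cm
RCF_original = 1.118 × 10⁻⁵ × 5.85 × (48240)² = 1.118 × 10⁻⁵ × 5.85 × 2,327,097,600 ≈ 152,199.2 × g
Target RCF = 1.5 × 152,199.2 ≈ 228,298.8 × g
Your rotor: r = 61 mm / 2 = 30.5 mm = 3.05 cm
228,298.8 = 1.118 × 10⁻⁵ × 3.05 × N²
N² = 228,298.8 / (3.4099 × 10⁻⁵) = 6,695,175,812
N ≈ √6,695,175,812 ≈ 81,824.1

≈ 81824 RPM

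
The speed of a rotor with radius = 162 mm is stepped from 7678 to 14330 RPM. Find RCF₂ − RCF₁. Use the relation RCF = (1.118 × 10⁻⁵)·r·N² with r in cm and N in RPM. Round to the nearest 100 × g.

≈ 26500 × g

r = 162 mm = 16.2 cm
RCF₁ = 1.118 × 10⁻⁵ × 16.2 × (7678)² = 1.118 × 10⁻⁵ × 16.2 × 58,951,684 ≈ 10,677.1 × g
RCF₂ = 1.118 × 10⁻⁵ × 16.2 × (14330)² = 1.118 × 10⁻⁵ × 16.2 × 205,348,900 ≈ 37,192 × g
Increase = 37,192 − 10,677.1 = 26,514.9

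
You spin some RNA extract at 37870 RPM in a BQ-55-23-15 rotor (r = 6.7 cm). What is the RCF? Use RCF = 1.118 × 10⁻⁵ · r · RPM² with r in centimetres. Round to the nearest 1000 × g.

RCF = 1.118 × 10⁻⁵ × r × N²
RCF = 1.118 × 10⁻⁵ × 6.7 × (37870)² = 1.118 × 10⁻⁵ × 6.7 × 1,434,136,900 ≈ 107,425.5 × g

107000 ×g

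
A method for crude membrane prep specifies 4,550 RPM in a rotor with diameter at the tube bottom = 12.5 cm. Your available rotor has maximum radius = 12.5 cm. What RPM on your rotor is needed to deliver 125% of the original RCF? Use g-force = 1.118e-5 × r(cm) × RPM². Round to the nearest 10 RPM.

3600 RPM

Original rotor: r = 12.5 / 2 = 6.25 cm
RCF_original = 1.118 × 10⁻⁵ × 6.25 × (4550)² = 1.118 × 10⁻⁵ × 6.25 × 20,702,500 ≈ 1,446.6 × g
Target RCF = 1.25 × 1,446.6 ≈ 1,808.2 × g
1,808.2 = 1.118 × 10⁻⁵ × 12.5 × N²
N² = 1,808.2 / (13.975 × 10⁻⁵) = 12,938,819
N ≈ √12,938,819 ≈ 3,597.1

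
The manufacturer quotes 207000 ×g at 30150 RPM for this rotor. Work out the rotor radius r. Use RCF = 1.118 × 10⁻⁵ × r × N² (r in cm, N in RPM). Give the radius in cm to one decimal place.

RCF = 1.118 × 10⁻⁵ × r × N²
207000 = 1.118 × 10⁻⁵ × r × (30150)²
r = 207000 / (1.118 × 10⁻⁵ × 909,022,500) = 207000 / 10162.87 ≈ 20.368 cm

20.4 cm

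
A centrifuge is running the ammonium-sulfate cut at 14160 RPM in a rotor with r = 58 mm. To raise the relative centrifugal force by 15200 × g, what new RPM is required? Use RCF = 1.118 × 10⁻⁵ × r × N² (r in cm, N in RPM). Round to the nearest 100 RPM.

20900 RPM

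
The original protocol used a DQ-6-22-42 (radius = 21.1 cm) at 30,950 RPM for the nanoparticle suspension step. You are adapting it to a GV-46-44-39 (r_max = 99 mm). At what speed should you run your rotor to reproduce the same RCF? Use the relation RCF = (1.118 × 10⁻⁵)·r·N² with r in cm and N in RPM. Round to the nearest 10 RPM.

45180 RPM

RCF = 1.118 × 10⁻⁵ × r × N²
RCF_original = 1.118 × 10⁻⁵ × 21.1 × (30950)² = 1.118 × 10⁻⁵ × 21.1 × 957,902,500 ≈ 225,967.3 × g
Your rotor: r = 99 mm = 9.9 cm
225,967.3 = 1.118 × 10⁻⁵ × 9.9 × N²
N² = 225,967.3 / (11.0682 × 10⁻⁵) = 2,041,590,322
N ≈ √2,041,590,322 ≈ 45,184.0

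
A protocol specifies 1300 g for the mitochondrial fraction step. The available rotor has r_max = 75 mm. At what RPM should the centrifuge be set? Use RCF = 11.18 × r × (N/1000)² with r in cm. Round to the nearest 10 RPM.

3940 RPM

r = 75 mm = 7.5 cm
RCF = 11.18 × r × (N/1000)²
1,300 = 11.18 × 7.5 × (N/1000)²
(N/1000)² = 1,300 / 83.85 = 15.50388
N = 1000 × √15.50388 ≈ 3,937.5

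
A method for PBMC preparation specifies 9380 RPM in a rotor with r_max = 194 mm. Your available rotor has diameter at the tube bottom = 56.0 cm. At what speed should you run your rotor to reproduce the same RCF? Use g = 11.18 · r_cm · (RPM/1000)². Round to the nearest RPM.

≈ 7808 RPM

Original rotor: r = 194 mm = 19.4 cm
RCF = 11.18 × r × (N/1000)²
RCF_original = 11.18 × 19.4 × (9.38)² = 11.18 × 19.4 × 87.9844 ≈ 19,083.1 × g
Your rotor: r = 56.0 / 2 = 28 cm
19,083.1 = 11.18 × 28 × (N/1000)²
(N/1000)² = 19,083.1 / 313.04 = 60.96058
N = 1000 × √60.96058 ≈ 7,807.7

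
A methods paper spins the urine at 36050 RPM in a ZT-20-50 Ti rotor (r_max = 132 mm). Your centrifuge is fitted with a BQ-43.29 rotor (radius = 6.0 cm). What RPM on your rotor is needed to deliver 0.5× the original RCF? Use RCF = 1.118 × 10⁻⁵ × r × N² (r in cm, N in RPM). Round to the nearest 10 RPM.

37810 RPM

Original rotor: r = 132 mm = 13.2 cm
RCF_original = 1.118 × 10⁻⁵ × 13.2 × (36050)² = 1.118 × 10⁻⁵ × 13.2 × 1,299,602,500 ≈ 191,790.1 × g
Target RCF = 0.5 × 191,790.1 ≈ 95,895.1 × g
95,895.1 = 1.118 × 10⁻⁵ × 6 × N²
N² = 95,895.1 / (6.708 × 10⁻⁵) = 1,429,563,208
N ≈ √1,429,563,208 ≈ 37,809.6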